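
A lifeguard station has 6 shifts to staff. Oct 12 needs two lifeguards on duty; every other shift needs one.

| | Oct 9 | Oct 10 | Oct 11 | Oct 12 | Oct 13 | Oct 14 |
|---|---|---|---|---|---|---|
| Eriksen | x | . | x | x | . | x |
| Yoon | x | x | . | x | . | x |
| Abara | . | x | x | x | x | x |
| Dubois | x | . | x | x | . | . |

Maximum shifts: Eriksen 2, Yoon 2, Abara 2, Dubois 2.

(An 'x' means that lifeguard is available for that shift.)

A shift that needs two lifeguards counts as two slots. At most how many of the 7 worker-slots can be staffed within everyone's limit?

Total capacity across all lifeguards is 2+2+2+2 = 8, and 7 slots are needed, so at most 7 can be filled.
An assignment achieving 7: Oct 9→Eriksen, Oct 10→Yoon, Oct 11→Eriksen, Oct 12→Abara+Dubois, Oct 13→Abara, Oct 14→Yoon.
Loads: Eriksen 2/2, Yoon 2/2, Abara 2/2, Dubois 1/2.

7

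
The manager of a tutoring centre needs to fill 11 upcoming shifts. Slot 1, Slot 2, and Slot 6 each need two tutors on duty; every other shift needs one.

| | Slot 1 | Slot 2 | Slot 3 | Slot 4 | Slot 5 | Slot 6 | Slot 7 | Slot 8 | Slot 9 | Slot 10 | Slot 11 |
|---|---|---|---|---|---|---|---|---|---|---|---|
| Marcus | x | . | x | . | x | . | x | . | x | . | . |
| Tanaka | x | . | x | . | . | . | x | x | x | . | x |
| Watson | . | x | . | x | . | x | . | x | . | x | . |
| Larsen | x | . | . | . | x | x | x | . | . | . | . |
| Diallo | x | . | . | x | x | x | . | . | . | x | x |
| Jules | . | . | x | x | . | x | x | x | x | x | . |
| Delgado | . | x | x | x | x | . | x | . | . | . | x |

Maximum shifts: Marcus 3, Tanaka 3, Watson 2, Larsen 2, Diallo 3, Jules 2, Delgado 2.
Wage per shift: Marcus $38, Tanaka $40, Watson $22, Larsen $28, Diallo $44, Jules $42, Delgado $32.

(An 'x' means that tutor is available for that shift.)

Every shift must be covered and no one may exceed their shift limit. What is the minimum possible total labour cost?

Slot 2 can only be covered by Watson and Delgado, so that assignment is forced.
Picking the cheapest available tutor for each shift independently would cost $394, but that ignores the shift limits.
An optimal schedule: Slot 1→Marcus+Tanaka, Slot 2→Watson+Delgado, Slot 3→Marcus, Slot 4→Delgado, Slot 5→Larsen, Slot 6→Larsen+Jules, Slot 7→Tanaka, Slot 8→Watson, Slot 9→Marcus, Slot 10→Jules, Slot 11→Tanaka.
Total: 38 + 40 + 22 + 32 + 38 + 32 + 28 + 28 + 42 + 40 + 22 + 38 + 42 + 40 = $482.

$482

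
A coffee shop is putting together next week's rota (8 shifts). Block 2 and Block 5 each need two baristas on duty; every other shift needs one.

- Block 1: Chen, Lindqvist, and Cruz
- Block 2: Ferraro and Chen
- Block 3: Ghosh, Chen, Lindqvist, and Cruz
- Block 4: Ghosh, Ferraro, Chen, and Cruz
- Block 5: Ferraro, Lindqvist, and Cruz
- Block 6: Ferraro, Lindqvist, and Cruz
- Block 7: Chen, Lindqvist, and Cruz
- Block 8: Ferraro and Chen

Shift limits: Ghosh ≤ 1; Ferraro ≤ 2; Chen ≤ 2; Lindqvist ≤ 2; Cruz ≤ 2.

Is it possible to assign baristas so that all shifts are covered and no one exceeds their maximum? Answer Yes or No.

No

Total capacity is 1+2+2+2+2 = 9 but 10 worker-slots are needed — infeasible.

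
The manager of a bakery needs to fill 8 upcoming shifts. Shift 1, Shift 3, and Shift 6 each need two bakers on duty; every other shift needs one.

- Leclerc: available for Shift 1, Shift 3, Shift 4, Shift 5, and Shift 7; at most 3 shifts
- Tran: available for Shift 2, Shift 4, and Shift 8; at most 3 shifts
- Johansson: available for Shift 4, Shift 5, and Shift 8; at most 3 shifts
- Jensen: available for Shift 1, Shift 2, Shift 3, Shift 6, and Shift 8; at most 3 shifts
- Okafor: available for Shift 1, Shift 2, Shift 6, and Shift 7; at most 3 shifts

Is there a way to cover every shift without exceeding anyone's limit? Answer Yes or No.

Shift 3 can only be covered by Leclerc and Jensen, so that assignment is forced.
Shift 6 can only be covered by Jensen and Okafor, so that assignment is forced.
One valid schedule: Shift 1→Jensen+Okafor, Shift 2→Tran, Shift 3→Leclerc+Jensen, Shift 4→Tran, Shift 5→Leclerc, Shift 6→Jensen+Okafor, Shift 7→Leclerc, Shift 8→Tran.
Loads: Leclerc 3/3, Tran 3/3, Johansson 0/3, Jensen 3/3, Okafor 2/3 — all within limits.

Yes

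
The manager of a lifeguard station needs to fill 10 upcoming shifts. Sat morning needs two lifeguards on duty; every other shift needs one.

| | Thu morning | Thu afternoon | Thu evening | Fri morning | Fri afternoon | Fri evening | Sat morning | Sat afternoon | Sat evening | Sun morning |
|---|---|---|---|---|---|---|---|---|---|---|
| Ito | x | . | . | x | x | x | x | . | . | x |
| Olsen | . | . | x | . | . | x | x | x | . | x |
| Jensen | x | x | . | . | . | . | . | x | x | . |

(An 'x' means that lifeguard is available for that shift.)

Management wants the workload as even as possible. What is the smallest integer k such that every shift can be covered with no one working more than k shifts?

4

With 3 lifeguards and 11 worker-slots to fill, someone must work at least ⌈11/3⌉ = 4 shifts, so k ≥ 4.
k = 4 works: Thu morning→Ito, Thu afternoon→Jensen, Thu evening→Olsen, Fri morning→Ito, Fri afternoon→Ito, Fri evening→Olsen, Sat morning→Ito+Olsen, Sat afternoon→Jensen, Sat evening→Jensen, Sun morning→Olsen.
Loads: Ito 4, Olsen 4, Jensen 3 — all ≤ 4.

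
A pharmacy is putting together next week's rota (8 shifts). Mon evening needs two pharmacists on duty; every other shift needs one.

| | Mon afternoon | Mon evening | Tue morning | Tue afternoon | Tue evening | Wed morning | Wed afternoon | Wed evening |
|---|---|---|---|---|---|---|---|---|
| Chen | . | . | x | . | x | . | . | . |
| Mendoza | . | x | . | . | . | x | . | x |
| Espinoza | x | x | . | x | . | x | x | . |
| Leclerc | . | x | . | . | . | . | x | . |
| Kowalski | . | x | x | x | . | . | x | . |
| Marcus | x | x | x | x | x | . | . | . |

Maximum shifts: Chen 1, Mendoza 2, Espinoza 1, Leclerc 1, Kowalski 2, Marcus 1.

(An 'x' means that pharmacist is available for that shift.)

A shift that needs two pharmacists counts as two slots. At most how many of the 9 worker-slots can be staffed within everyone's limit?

8

Total capacity across all pharmacists is 1+2+1+1+2+1 = 8, and 9 slots are needed, so at most 8 can be filled.
An assignment achieving 8: Mon afternoon→Espinoza, Mon evening→Marcus, Tue morning→Kowalski, Tue afternoon→Kowalski, Tue evening→Chen, Wed morning→Mendoza, Wed afternoon→Leclerc, Wed evening→Mendoza.
Loads: Chen 1/1, Mendoza 2/2, Espinoza 1/1, Leclerc 1/1, Kowalski 2/2, Marcus 1/1.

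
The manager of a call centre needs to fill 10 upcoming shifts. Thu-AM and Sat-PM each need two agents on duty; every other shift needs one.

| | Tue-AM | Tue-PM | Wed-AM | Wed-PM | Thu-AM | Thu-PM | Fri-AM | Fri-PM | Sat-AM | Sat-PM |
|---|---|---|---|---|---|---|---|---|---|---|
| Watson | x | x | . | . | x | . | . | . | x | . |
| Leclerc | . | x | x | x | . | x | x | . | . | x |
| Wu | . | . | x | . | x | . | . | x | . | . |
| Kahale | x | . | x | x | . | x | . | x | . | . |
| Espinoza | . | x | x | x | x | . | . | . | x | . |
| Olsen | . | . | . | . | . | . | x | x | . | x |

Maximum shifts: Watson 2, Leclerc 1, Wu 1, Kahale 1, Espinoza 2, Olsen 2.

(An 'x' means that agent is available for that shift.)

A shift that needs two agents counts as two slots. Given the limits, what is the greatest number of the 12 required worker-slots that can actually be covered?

Total capacity across all agents is 2+1+1+1+2+2 = 9, and 12 slots are needed, so at most 9 can be filled.
An assignment achieving 9: Tue-AM→Watson, Tue-PM→Espinoza, Wed-PM→Kahale, Thu-AM→Wu+Espinoza, Thu-PM→Leclerc, Fri-AM→Olsen, Sat-AM→Watson, Sat-PM→Olsen.
Loads: Watson 2/2, Leclerc 1/1, Wu 1/1, Kahale 1/1, Espinoza 2/2, Olsen 2/2.

9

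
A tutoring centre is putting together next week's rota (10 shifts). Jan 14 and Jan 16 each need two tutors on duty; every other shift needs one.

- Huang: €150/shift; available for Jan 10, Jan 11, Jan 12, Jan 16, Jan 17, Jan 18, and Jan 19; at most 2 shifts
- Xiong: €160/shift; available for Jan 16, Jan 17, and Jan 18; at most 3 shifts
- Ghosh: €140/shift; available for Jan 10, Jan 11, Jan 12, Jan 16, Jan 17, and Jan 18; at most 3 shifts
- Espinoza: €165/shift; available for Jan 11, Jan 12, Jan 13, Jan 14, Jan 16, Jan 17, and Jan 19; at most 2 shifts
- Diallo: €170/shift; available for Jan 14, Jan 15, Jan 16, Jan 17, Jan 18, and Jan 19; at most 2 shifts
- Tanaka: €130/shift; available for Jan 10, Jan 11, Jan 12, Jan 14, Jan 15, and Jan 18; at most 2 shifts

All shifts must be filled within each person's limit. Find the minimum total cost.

Jan 13 can only be covered by Espinoza, so that assignment is forced.
Picking the cheapest available tutor for each shift independently would cost €1690, but that ignores the shift limits.
An optimal schedule: Jan 10→Ghosh, Jan 11→Ghosh, Jan 12→Ghosh, Jan 13→Espinoza, Jan 14→Tanaka+Espinoza, Jan 15→Tanaka, Jan 16→Huang+Xiong, Jan 17→Xiong, Jan 18→Xiong, Jan 19→Huang.
Total: 140 + 140 + 140 + 165 + 130 + 165 + 130 + 150 + 160 + 160 + 160 + 150 = €1790.

€1790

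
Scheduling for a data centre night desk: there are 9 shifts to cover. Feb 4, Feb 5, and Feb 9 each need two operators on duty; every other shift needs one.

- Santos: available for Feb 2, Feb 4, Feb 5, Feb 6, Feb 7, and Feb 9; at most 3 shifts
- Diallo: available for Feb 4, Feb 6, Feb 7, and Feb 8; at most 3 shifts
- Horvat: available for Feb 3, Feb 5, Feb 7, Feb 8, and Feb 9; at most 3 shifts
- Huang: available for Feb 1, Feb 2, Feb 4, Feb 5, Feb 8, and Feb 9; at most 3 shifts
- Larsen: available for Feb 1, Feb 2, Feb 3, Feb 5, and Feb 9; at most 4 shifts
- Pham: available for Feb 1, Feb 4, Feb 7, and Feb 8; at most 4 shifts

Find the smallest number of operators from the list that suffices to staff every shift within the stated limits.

12 slots to fill and no one can take more than 4, so at least ⌈12/4⌉ = 3 operators are needed.
Any 3 operators together have capacity at most 4+4+3 = 11 < 12 slots, so 3 can never suffice.
Santos, Diallo, Horvat, and Huang alone can cover everything: Feb 1→Huang, Feb 2→Santos, Feb 3→Horvat, Feb 4→Santos+Diallo, Feb 5→Horvat+Huang, Feb 6→Santos, Feb 7→Diallo, Feb 8→Diallo, Feb 9→Horvat+Huang.

4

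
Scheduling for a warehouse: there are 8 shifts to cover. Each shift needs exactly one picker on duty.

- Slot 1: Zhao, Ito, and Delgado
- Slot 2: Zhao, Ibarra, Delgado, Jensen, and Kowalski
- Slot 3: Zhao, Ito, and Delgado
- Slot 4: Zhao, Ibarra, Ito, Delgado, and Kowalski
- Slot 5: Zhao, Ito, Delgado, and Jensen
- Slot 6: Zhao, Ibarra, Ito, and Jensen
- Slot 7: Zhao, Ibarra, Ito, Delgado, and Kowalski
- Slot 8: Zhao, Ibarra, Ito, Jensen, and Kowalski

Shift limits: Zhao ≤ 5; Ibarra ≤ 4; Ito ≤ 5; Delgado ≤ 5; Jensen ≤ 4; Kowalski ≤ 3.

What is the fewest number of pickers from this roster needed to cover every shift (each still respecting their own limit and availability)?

2

8 slots to fill and no one can take more than 5, so at least ⌈8/5⌉ = 2 pickers are needed.
Zhao and Ibarra alone can cover everything: Slot 1→Zhao, Slot 2→Zhao, Slot 3→Zhao, Slot 4→Zhao, Slot 5→Zhao, Slot 6→Ibarra, Slot 7→Ibarra, Slot 8→Ibarra.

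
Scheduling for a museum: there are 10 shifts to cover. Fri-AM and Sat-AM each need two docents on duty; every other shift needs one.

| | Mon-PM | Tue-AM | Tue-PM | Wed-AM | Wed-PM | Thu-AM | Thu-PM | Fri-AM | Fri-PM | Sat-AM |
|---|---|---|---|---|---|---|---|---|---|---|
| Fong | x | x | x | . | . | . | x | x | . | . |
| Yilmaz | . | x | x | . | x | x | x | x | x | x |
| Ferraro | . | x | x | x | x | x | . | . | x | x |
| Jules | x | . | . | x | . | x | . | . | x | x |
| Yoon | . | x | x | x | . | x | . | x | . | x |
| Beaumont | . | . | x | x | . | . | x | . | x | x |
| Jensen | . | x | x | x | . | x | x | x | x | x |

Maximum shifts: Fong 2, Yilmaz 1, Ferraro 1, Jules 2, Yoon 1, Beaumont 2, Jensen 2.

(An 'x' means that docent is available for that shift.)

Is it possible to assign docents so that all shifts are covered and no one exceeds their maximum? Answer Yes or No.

Total capacity is 2+1+1+2+1+2+2 = 11 but 12 worker-slots are needed — infeasible.

No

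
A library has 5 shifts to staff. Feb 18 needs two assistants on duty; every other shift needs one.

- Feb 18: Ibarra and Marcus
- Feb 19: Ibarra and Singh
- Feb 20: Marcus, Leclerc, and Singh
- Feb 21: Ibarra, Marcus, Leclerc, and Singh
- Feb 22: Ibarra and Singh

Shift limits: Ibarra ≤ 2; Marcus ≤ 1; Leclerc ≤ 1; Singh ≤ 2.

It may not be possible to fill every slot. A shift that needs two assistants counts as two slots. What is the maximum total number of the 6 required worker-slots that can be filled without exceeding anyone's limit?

6

Total capacity across all assistants is 2+1+1+2 = 6, and 6 slots are needed, so at most 6 can be filled.
An assignment achieving 6: Feb 18→Ibarra+Marcus, Feb 19→Ibarra, Feb 20→Leclerc, Feb 21→Singh, Feb 22→Singh.
Loads: Ibarra 2/2, Marcus 1/1, Leclerc 1/1, Singh 2/2.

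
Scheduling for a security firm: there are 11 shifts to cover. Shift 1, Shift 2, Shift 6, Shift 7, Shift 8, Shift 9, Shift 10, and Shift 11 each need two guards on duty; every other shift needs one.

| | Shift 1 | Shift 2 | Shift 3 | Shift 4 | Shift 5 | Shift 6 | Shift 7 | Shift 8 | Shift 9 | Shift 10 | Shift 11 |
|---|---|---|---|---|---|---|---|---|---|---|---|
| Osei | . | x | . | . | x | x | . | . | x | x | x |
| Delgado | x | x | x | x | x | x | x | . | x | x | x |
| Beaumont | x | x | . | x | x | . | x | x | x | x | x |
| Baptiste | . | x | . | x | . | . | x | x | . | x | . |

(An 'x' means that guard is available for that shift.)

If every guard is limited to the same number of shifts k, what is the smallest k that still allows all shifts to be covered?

With 4 guards and 19 worker-slots to fill, someone must work at least ⌈19/4⌉ = 5 shifts, so k ≥ 5.
k = 5 works: Shift 1→Delgado+Beaumont, Shift 2→Osei+Baptiste, Shift 3→Delgado, Shift 4→Delgado, Shift 5→Osei, Shift 6→Osei+Delgado, Shift 7→Delgado+Baptiste, Shift 8→Beaumont+Baptiste, Shift 9→Osei+Beaumont, Shift 10→Beaumont+Baptiste, Shift 11→Osei+Beaumont.
Loads: Osei 5, Delgado 5, Beaumont 5, Baptiste 4 — all ≤ 5.

5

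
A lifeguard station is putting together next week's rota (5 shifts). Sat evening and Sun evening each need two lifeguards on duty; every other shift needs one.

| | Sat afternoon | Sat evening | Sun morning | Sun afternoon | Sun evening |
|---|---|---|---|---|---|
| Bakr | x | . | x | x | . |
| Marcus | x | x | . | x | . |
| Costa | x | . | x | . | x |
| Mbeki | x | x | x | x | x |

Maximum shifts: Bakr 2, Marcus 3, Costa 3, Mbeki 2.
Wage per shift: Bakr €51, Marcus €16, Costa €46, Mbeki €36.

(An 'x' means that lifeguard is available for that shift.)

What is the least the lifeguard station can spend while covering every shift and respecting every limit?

Sat evening can only be covered by Marcus and Mbeki, so that assignment is forced.
Sun evening can only be covered by Costa and Mbeki, so that assignment is forced.
Picking the cheapest available lifeguard for each shift independently would cost €202, but that ignores the shift limits.
An optimal schedule: Sat afternoon→Marcus, Sat evening→Marcus+Mbeki, Sun morning→Costa, Sun afternoon→Marcus, Sun evening→Mbeki+Costa.
Total: 16 + 16 + 36 + 46 + 16 + 36 + 46 = €212.

€212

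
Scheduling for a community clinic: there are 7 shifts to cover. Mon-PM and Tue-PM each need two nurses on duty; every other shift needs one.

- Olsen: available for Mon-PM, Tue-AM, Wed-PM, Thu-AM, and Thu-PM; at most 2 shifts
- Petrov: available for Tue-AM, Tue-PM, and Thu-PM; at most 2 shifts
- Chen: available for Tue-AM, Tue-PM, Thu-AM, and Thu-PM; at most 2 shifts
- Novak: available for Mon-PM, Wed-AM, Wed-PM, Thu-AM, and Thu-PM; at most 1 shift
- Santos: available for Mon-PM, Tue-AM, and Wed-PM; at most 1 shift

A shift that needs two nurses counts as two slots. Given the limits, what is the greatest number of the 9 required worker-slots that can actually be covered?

Total capacity across all nurses is 2+2+2+1+1 = 8, and 9 slots are needed, so at most 8 can be filled.
An assignment achieving 8: Mon-PM→Olsen+Santos, Tue-AM→Petrov, Tue-PM→Petrov+Chen, Wed-AM→Novak, Wed-PM→Olsen, Thu-AM→Chen.
Loads: Olsen 2/2, Petrov 2/2, Chen 2/2, Novak 1/1, Santos 1/1.

8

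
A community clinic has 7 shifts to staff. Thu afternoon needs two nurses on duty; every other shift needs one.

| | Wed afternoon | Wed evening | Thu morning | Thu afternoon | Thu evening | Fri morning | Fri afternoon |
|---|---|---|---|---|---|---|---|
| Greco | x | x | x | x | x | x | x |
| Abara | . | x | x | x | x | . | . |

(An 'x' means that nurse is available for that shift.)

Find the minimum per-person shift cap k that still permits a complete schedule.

4

With 2 nurses and 8 worker-slots to fill, someone must work at least ⌈8/2⌉ = 4 shifts, so k ≥ 4.
k = 4 works: Wed afternoon→Greco, Wed evening→Abara, Thu morning→Abara, Thu afternoon→Greco+Abara, Thu evening→Abara, Fri morning→Greco, Fri afternoon→Greco.
Loads: Greco 4, Abara 4 — all ≤ 4.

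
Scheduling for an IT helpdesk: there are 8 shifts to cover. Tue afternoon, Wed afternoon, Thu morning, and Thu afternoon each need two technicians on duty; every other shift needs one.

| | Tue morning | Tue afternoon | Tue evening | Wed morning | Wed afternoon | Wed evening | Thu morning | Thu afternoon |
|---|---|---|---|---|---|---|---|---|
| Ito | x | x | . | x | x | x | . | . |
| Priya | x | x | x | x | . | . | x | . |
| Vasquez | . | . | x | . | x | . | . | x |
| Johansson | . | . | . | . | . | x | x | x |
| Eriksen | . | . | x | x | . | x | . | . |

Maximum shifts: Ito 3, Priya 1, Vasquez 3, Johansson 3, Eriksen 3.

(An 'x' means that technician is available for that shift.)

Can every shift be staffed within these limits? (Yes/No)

Total capacity is 13 and 12 slots are needed, so capacity alone doesn't rule it out.
Shifts {Tue afternoon, Thu morning} need 4 worker-slots in total, but the technicians available for any of those shifts (Ito, Priya, and Johansson) can supply at most 3 among them. So no valid schedule exists.

No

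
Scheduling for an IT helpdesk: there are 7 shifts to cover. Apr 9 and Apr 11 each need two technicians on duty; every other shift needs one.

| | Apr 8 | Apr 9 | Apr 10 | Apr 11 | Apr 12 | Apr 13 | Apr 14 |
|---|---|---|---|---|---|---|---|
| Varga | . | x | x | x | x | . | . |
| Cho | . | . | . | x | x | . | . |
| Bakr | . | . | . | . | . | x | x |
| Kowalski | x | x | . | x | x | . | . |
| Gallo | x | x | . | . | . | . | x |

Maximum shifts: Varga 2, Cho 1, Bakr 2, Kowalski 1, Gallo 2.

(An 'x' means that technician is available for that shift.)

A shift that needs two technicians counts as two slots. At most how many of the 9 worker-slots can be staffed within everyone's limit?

Total capacity across all technicians is 2+1+2+1+2 = 8, and 9 slots are needed, so at most 8 can be filled.
An assignment achieving 8: Apr 8→Gallo, Apr 9→Varga+Gallo, Apr 10→Varga, Apr 11→Cho+Kowalski, Apr 13→Bakr, Apr 14→Bakr.
Loads: Varga 2/2, Cho 1/1, Bakr 2/2, Kowalski 1/1, Gallo 2/2.

8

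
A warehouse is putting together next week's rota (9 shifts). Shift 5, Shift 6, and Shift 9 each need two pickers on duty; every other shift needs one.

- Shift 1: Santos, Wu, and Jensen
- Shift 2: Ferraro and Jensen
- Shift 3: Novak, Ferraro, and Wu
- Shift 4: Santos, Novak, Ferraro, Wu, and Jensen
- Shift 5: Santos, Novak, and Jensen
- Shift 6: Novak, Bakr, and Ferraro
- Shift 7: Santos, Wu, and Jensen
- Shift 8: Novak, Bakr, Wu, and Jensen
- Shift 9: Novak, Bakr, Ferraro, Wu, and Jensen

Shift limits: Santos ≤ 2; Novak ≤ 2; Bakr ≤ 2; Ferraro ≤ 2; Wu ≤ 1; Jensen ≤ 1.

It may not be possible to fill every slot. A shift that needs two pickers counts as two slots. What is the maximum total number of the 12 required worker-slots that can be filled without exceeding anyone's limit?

10

Total capacity across all pickers is 2+2+2+2+1+1 = 10, and 12 slots are needed, so at most 10 can be filled.
An assignment achieving 10: Shift 1→Santos, Shift 2→Ferraro, Shift 3→Novak, Shift 4→Jensen, Shift 5→Santos+Novak, Shift 6→Bakr+Ferraro, Shift 7→Wu, Shift 8→Bakr.
Loads: Santos 2/2, Novak 2/2, Bakr 2/2, Ferraro 2/2, Wu 1/1, Jensen 1/1.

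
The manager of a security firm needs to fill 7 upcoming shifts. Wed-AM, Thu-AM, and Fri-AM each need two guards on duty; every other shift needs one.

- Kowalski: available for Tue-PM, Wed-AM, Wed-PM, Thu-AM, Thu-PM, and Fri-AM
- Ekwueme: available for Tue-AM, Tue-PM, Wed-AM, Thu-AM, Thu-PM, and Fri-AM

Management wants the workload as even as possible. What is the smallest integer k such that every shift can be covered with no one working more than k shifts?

5

With 2 guards and 10 worker-slots to fill, someone must work at least ⌈10/2⌉ = 5 shifts, so k ≥ 5.
k = 5 works: Tue-AM→Ekwueme, Tue-PM→Kowalski, Wed-AM→Kowalski+Ekwueme, Wed-PM→Kowalski, Thu-AM→Kowalski+Ekwueme, Thu-PM→Ekwueme, Fri-AM→Kowalski+Ekwueme.
Loads: Kowalski 5, Ekwueme 5 — all ≤ 5.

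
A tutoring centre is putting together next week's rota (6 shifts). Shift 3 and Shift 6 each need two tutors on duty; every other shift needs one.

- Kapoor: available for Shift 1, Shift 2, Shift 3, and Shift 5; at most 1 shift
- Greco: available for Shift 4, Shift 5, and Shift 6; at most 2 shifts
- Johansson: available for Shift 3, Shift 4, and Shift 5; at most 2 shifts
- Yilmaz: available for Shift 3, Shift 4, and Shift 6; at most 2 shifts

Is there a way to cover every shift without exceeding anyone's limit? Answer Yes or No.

No

Shifts {Shift 1, Shift 2} need 2 worker-slots in total, but the tutors available for any of those shifts (Kapoor) can supply at most 1 among them. So no valid schedule exists.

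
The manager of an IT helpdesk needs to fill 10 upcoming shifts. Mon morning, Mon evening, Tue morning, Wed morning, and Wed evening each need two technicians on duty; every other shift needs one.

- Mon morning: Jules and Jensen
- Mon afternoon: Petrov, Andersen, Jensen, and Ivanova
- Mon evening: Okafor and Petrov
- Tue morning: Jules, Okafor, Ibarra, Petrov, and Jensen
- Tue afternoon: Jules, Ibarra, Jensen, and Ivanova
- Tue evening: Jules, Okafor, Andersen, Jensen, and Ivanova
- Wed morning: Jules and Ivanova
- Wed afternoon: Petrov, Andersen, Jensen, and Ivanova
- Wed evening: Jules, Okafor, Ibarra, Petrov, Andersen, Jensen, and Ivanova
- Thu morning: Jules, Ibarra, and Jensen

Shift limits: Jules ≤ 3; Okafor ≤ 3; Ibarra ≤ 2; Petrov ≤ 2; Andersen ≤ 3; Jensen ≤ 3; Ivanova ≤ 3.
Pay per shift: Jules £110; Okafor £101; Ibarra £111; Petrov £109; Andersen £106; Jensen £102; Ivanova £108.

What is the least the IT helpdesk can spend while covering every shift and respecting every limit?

Mon morning can only be covered by Jules and Jensen, so that assignment is forced.
Mon evening can only be covered by Okafor and Petrov, so that assignment is forced.
Wed morning can only be covered by Jules and Ivanova, so that assignment is forced.
Picking the cheapest available technician for each shift independently would cost £1555, but that ignores the shift limits.
An optimal schedule: Mon morning→Jensen+Jules, Mon afternoon→Andersen, Mon evening→Okafor+Petrov, Tue morning→Okafor+Jensen, Tue afternoon→Ivanova, Tue evening→Okafor, Wed morning→Ivanova+Jules, Wed afternoon→Andersen, Wed evening→Andersen+Ivanova, Thu morning→Jensen.
Total: 102 + 110 + 106 + 101 + 109 + 101 + 102 + 108 + 101 + 108 + 110 + 106 + 106 + 108 + 102 = £1580.

£1580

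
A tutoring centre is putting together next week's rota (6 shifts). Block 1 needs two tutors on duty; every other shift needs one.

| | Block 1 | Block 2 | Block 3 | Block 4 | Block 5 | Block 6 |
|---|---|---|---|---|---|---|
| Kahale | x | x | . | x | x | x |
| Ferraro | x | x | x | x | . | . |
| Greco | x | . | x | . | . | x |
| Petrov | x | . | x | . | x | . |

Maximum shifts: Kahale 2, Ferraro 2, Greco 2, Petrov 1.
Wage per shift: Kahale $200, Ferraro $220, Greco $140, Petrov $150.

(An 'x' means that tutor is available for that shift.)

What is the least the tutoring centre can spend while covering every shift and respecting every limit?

Picking the cheapest available tutor for each shift independently would cost $1120, but that ignores the shift limits.
An optimal schedule: Block 1→Ferraro+Greco, Block 2→Kahale, Block 3→Ferraro, Block 4→Kahale, Block 5→Petrov, Block 6→Greco.
Total: 220 + 140 + 200 + 220 + 200 + 150 + 140 = $1270.

$1270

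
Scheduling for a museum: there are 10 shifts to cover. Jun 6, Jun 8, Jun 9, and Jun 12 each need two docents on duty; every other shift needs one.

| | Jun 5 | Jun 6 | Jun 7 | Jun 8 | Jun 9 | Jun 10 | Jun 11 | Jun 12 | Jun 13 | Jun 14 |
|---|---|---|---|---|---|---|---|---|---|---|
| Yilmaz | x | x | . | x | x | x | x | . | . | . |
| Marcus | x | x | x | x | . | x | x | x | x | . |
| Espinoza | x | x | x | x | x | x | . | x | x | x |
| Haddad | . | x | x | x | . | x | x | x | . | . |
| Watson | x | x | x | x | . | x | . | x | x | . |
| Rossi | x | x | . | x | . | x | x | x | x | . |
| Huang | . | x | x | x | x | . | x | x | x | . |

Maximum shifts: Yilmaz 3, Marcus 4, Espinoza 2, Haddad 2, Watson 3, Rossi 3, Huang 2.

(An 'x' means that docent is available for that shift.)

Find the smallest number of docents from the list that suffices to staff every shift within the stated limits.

14 slots to fill and no one can take more than 4, so at least ⌈14/4⌉ = 4 docents are needed.
Any 4 docents together have capacity at most 4+3+3+3 = 13 < 14 slots, so 4 can never suffice.
Yilmaz, Marcus, Espinoza, Haddad, and Watson alone can cover everything: Jun 5→Yilmaz, Jun 6→Haddad+Watson, Jun 7→Marcus, Jun 8→Haddad+Watson, Jun 9→Yilmaz+Espinoza, Jun 10→Marcus, Jun 11→Yilmaz, Jun 12→Marcus+Watson, Jun 13→Marcus, Jun 14→Espinoza.

5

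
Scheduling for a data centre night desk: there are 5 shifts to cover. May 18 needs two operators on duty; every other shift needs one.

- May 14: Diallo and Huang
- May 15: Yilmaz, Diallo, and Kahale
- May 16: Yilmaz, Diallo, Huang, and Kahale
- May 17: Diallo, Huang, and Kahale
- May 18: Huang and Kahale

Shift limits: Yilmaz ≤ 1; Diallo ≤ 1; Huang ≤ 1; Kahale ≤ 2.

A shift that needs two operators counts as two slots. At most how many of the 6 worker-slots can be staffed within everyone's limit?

5

Total capacity across all operators is 1+1+1+2 = 5, and 6 slots are needed, so at most 5 can be filled.
An assignment achieving 5: May 14→Diallo, May 15→Yilmaz, May 17→Kahale, May 18→Huang+Kahale.
Loads: Yilmaz 1/1, Diallo 1/1, Huang 1/1, Kahale 2/2.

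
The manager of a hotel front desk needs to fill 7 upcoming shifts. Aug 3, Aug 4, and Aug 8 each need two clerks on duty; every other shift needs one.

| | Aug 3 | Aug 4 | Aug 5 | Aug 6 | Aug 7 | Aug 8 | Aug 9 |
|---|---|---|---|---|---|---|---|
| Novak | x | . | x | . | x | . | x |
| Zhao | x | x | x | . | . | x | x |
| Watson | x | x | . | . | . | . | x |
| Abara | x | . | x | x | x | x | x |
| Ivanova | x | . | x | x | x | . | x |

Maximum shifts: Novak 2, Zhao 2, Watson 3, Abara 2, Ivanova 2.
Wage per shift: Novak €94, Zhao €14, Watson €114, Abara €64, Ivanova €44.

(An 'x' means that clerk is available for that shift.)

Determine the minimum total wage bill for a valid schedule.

€660

Aug 4 can only be covered by Zhao and Watson, so that assignment is forced.
Aug 8 can only be covered by Zhao and Abara, so that assignment is forced.
Picking the cheapest available clerk for each shift independently would cost €380, but that ignores the shift limits.
An optimal schedule: Aug 3→Novak+Watson, Aug 4→Zhao+Watson, Aug 5→Abara, Aug 6→Ivanova, Aug 7→Ivanova, Aug 8→Zhao+Abara, Aug 9→Novak.
Total: 94 + 114 + 14 + 114 + 64 + 44 + 44 + 14 + 64 + 94 = €660.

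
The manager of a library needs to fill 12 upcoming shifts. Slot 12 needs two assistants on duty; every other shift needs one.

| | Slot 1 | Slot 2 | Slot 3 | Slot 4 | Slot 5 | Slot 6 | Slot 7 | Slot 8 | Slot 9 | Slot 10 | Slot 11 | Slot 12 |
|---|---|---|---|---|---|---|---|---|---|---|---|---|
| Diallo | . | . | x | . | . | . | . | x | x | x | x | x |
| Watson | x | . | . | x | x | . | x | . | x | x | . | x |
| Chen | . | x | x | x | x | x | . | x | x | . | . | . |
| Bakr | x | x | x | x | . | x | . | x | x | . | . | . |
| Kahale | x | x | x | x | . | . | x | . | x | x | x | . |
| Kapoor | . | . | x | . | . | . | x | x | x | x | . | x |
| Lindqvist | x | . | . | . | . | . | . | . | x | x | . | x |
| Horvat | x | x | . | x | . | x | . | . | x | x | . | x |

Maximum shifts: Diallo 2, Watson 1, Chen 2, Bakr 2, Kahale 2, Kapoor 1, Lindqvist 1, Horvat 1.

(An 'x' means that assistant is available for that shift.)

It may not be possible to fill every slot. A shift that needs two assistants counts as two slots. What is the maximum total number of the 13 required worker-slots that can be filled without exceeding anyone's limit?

12

Total capacity across all assistants is 2+1+2+2+2+1+1+1 = 12, and 13 slots are needed, so at most 12 can be filled.
An assignment achieving 12: Slot 1→Bakr, Slot 2→Chen, Slot 3→Bakr, Slot 4→Kahale, Slot 5→Watson, Slot 6→Chen, Slot 7→Kahale, Slot 8→Diallo, Slot 10→Horvat, Slot 11→Diallo, Slot 12→Kapoor+Lindqvist.
Loads: Diallo 2/2, Watson 1/1, Chen 2/2, Bakr 2/2, Kahale 2/2, Kapoor 1/1, Lindqvist 1/1, Horvat 1/1.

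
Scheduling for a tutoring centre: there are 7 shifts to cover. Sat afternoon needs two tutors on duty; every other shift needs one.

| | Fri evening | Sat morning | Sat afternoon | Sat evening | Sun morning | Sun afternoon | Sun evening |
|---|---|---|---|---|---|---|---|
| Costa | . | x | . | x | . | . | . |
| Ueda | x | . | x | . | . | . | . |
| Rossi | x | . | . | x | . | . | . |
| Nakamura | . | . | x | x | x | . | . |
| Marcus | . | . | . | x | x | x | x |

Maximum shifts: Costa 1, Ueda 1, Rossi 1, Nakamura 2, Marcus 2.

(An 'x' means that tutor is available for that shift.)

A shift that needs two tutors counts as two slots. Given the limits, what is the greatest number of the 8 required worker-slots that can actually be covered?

7

Total capacity across all tutors is 1+1+1+2+2 = 7, and 8 slots are needed, so at most 7 can be filled.
An assignment achieving 7: Fri evening→Ueda, Sat morning→Costa, Sat afternoon→Nakamura, Sat evening→Rossi, Sun morning→Nakamura, Sun afternoon→Marcus, Sun evening→Marcus.
Loads: Costa 1/1, Ueda 1/1, Rossi 1/1, Nakamura 2/2, Marcus 2/2.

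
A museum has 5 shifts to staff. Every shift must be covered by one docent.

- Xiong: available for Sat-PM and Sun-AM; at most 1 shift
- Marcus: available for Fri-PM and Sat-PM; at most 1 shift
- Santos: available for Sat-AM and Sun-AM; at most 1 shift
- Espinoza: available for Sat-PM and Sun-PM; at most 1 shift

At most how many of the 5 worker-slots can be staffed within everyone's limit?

Total capacity across all docents is 1+1+1+1 = 4, and 5 slots are needed, so at most 4 can be filled.
An assignment achieving 4: Fri-PM→Marcus, Sat-AM→Santos, Sun-AM→Xiong, Sun-PM→Espinoza.
Loads: Xiong 1/1, Marcus 1/1, Santos 1/1, Espinoza 1/1.

4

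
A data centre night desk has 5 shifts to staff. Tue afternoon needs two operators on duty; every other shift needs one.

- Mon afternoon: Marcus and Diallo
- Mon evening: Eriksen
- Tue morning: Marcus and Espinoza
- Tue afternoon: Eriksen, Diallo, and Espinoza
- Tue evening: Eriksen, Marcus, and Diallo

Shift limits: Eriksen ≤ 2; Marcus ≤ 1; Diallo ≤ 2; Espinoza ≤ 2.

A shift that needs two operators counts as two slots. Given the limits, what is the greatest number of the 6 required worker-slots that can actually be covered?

Total capacity across all operators is 2+1+2+2 = 7, and 6 slots are needed, so at most 6 can be filled.
An assignment achieving 6: Mon afternoon→Marcus, Mon evening→Eriksen, Tue morning→Espinoza, Tue afternoon→Eriksen+Diallo, Tue evening→Diallo.
Loads: Eriksen 2/2, Marcus 1/1, Diallo 2/2, Espinoza 1/2.

6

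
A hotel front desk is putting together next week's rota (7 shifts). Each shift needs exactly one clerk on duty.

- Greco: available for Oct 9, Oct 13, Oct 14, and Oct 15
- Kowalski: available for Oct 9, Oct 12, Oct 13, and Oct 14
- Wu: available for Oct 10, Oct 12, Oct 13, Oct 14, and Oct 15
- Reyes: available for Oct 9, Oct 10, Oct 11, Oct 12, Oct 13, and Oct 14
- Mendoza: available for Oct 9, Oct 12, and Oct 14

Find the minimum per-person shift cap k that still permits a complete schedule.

With 5 clerks and 7 worker-slots to fill, someone must work at least ⌈7/5⌉ = 2 shifts, so k ≥ 2.
k = 2 works: Oct 9→Greco, Oct 10→Wu, Oct 11→Reyes, Oct 12→Kowalski, Oct 13→Kowalski, Oct 14→Wu, Oct 15→Greco.
Loads: Greco 2, Kowalski 2, Wu 2, Reyes 1, Mendoza 0 — all ≤ 2.

2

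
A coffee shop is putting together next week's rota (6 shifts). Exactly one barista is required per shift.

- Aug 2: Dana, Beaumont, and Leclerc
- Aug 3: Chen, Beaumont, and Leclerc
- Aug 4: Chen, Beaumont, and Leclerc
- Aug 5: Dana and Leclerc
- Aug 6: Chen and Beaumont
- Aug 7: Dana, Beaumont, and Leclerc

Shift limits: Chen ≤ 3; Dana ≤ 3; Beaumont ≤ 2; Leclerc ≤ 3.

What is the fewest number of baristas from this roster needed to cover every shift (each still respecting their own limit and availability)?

6 slots to fill and no one can take more than 3, so at least ⌈6/3⌉ = 2 baristas are needed.
Chen and Dana alone can cover everything: Aug 2→Dana, Aug 3→Chen, Aug 4→Chen, Aug 5→Dana, Aug 6→Chen, Aug 7→Dana.

2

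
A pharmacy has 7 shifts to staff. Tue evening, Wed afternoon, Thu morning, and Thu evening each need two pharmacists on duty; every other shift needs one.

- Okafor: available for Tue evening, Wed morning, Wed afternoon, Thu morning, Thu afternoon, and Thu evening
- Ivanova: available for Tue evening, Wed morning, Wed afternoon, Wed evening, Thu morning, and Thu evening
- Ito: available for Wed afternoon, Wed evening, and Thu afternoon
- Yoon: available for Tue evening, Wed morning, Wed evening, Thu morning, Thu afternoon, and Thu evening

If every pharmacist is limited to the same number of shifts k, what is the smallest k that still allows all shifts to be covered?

With 4 pharmacists and 11 worker-slots to fill, someone must work at least ⌈11/4⌉ = 3 shifts, so k ≥ 3.
k = 3 works: Tue evening→Okafor+Ivanova, Wed morning→Okafor, Wed afternoon→Okafor+Ito, Wed evening→Ito, Thu morning→Ivanova+Yoon, Thu afternoon→Ito, Thu evening→Ivanova+Yoon.
Loads: Okafor 3, Ivanova 3, Ito 3, Yoon 2 — all ≤ 3.

3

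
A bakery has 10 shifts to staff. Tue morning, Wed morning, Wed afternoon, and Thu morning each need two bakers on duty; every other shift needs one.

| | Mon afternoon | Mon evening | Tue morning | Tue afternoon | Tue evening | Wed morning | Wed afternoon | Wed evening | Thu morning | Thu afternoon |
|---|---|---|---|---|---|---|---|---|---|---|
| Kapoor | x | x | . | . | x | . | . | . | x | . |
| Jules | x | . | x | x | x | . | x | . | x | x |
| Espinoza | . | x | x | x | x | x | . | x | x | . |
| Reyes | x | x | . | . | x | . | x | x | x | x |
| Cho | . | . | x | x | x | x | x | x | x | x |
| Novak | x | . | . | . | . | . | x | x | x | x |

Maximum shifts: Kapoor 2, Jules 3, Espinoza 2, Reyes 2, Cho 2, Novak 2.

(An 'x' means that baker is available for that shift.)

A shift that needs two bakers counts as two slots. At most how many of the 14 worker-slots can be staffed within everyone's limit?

Total capacity across all bakers is 2+3+2+2+2+2 = 13, and 14 slots are needed, so at most 13 can be filled.
An assignment achieving 13: Mon afternoon→Kapoor, Mon evening→Kapoor, Tue morning→Jules+Espinoza, Tue afternoon→Jules, Tue evening→Cho, Wed morning→Espinoza+Cho, Wed afternoon→Jules+Reyes, Wed evening→Reyes, Thu morning→Novak, Thu afternoon→Novak.
Loads: Kapoor 2/2, Jules 3/3, Espinoza 2/2, Reyes 2/2, Cho 2/2, Novak 2/2.

13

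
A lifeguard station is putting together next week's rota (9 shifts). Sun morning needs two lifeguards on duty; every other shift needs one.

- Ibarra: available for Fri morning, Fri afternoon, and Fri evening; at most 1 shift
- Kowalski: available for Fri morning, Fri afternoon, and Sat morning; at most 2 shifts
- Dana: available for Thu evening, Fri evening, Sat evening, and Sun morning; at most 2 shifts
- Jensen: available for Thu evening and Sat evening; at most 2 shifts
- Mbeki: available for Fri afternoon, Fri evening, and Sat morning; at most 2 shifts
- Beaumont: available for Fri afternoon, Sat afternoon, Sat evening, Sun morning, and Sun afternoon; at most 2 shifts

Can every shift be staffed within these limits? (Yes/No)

Total capacity is 11 and 10 slots are needed, so capacity alone doesn't rule it out.
Shifts {Sat afternoon, Sun morning, Sun afternoon} need 4 worker-slots in total, but the lifeguards available for any of those shifts (Dana and Beaumont) can supply at most 3 among them. So no valid schedule exists.

No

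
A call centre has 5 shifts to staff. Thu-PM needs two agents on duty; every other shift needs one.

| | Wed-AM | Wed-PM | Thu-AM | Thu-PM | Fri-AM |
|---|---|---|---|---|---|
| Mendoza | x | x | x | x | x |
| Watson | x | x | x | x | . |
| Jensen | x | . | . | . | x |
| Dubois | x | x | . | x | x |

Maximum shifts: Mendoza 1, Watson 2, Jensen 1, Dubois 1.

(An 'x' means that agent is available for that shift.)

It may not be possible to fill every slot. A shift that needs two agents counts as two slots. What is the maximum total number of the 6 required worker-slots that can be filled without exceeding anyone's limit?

Total capacity across all agents is 1+2+1+1 = 5, and 6 slots are needed, so at most 5 can be filled.
An assignment achieving 5: Wed-PM→Watson, Thu-AM→Mendoza, Thu-PM→Watson+Dubois, Fri-AM→Jensen.
Loads: Mendoza 1/1, Watson 2/2, Jensen 1/1, Dubois 1/1.

5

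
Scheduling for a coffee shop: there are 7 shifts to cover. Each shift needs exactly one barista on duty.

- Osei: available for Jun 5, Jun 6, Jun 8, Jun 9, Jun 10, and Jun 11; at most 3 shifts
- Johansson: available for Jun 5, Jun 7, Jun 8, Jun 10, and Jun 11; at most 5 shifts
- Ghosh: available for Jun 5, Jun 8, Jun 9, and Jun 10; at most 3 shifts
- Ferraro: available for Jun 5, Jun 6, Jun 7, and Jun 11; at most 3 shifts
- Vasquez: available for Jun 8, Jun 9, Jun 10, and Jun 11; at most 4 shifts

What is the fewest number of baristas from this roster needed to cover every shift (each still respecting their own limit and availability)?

7 slots to fill and no one can take more than 5, so at least ⌈7/5⌉ = 2 baristas are needed.
Osei and Johansson alone can cover everything: Jun 5→Osei, Jun 6→Osei, Jun 7→Johansson, Jun 8→Johansson, Jun 9→Osei, Jun 10→Johansson, Jun 11→Johansson.

2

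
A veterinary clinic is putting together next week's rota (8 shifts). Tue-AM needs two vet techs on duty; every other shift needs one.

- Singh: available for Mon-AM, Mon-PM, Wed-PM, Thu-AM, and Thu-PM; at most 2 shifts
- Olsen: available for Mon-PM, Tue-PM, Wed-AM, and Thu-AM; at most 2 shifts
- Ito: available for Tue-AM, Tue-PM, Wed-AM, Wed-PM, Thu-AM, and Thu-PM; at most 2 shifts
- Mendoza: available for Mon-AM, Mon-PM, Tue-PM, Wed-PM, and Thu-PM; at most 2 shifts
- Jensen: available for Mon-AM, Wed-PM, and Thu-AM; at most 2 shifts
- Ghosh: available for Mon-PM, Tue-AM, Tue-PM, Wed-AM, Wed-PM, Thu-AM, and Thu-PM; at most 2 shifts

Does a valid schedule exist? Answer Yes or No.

Tue-AM can only be covered by Ito and Ghosh, so that assignment is forced.
One valid schedule: Mon-AM→Singh, Mon-PM→Singh, Tue-AM→Ito+Ghosh, Tue-PM→Olsen, Wed-AM→Olsen, Wed-PM→Mendoza, Thu-AM→Jensen, Thu-PM→Ito.
Loads: Singh 2/2, Olsen 2/2, Ito 2/2, Mendoza 1/2, Jensen 1/2, Ghosh 1/2 — all within limits.

Yes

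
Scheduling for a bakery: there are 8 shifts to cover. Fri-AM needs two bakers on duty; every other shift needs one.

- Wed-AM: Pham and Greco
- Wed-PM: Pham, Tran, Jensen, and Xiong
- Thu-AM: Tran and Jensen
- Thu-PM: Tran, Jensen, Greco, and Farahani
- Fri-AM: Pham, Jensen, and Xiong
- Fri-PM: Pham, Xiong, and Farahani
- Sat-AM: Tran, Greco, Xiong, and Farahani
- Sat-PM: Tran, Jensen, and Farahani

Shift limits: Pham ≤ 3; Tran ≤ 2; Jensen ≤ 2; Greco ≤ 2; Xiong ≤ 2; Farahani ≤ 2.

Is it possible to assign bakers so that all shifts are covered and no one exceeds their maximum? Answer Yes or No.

One valid schedule: Wed-AM→Pham, Wed-PM→Jensen, Thu-AM→Tran, Thu-PM→Greco, Fri-AM→Pham+Jensen, Fri-PM→Pham, Sat-AM→Greco, Sat-PM→Tran.
Loads: Pham 3/3, Tran 2/2, Jensen 2/2, Greco 2/2, Xiong 0/2, Farahani 0/2 — all within limits.

Yes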